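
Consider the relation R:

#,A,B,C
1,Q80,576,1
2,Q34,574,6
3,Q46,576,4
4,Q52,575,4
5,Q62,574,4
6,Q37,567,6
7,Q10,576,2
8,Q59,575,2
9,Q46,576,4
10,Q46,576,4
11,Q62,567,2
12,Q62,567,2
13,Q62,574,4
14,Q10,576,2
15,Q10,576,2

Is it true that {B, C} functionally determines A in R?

(B=576, C=1): row 1 → A = Q80 ✓
(B=574, C=6): row 2 → A = Q34 ✓
(B=576, C=4): rows 3, 9, 10 → A = Q46, Q46, Q46 ✓
(B=575, C=4): row 4 → A = Q52 ✓
(B=574, C=4): rows 5, 13 → A = Q62, Q62 ✓
(B=567, C=6): row 6 → A = Q37 ✓
(B=576, C=2): rows 7, 14, 15 → A = Q10, Q10, Q10 ✓
(B=575, C=2): row 8 → A = Q59 ✓
(B=567, C=2): rows 11, 12 → A = Q62, Q62 ✓
Every {B, C} value is associated with a single A value, so {B, C} → A holds.

Yes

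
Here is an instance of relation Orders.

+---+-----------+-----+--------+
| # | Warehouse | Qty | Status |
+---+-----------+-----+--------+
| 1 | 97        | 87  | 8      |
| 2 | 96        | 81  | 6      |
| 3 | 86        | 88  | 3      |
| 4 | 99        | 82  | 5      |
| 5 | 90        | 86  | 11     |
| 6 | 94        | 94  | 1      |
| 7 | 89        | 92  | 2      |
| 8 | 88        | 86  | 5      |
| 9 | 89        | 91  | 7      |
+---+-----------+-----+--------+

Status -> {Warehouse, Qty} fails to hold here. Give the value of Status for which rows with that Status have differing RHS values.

5

Status=8: row 1 → {Warehouse,Qty} = (97, 87) ✓
Status=6: row 2 → {Warehouse,Qty} = (96, 81) ✓
Status=3: row 3 → {Warehouse,Qty} = (86, 88) ✓
Status=5: rows 4, 8 → {Warehouse,Qty} takes values {(99, 82), (88, 86)} — violation
Status=11: row 5 → {Warehouse,Qty} = (90, 86) ✓
Status=1: row 6 → {Warehouse,Qty} = (94, 94) ✓
Status=2: row 7 → {Warehouse,Qty} = (89, 92) ✓
Status=7: row 9 → {Warehouse,Qty} = (89, 91) ✓
The only Status value with inconsistent RHS is Status=5.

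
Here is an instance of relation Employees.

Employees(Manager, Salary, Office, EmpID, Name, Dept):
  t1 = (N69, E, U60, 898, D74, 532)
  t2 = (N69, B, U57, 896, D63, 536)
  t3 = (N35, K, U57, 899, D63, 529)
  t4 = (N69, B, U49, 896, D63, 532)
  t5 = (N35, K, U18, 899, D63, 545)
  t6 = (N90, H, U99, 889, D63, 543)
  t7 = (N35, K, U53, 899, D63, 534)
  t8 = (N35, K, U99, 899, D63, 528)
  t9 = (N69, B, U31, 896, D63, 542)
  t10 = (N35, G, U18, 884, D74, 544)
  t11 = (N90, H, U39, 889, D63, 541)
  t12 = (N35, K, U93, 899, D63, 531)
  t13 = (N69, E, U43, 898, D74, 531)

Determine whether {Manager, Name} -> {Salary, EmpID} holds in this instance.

Yes

(Manager=N69, Name=D74): rows 1, 13 → {Salary,EmpID} = (E, 898), (E, 898) ✓
(Manager=N69, Name=D63): rows 2, 4, 9 → {Salary,EmpID} = (B, 896), (B, 896), (B, 896) ✓
(Manager=N35, Name=D63): rows 3, 5, 7, 8, 12 → {Salary,EmpID} = (K, 899), (K, 899), (K, 899), (K, 899), (K, 899) ✓
(Manager=N90, Name=D63): rows 6, 11 → {Salary,EmpID} = (H, 889), (H, 889) ✓
(Manager=N35, Name=D74): row 10 → {Salary,EmpID} = (G, 884) ✓
Every {Manager, Name} value is associated with a single {Salary, EmpID} value, so {Manager, Name} -> {Salary, EmpID} holds.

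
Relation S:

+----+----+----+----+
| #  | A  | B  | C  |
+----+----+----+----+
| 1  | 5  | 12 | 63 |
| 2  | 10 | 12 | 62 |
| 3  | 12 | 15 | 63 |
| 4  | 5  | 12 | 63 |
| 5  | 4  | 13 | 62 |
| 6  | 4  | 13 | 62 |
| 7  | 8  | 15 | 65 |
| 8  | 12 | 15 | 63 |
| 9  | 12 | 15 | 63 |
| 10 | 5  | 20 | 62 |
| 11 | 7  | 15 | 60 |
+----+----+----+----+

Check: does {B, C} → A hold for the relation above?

(B=12, C=63): rows 1, 4 → A = 5, 5 ✓
(B=12, C=62): row 2 → A = 10 ✓
(B=15, C=63): rows 3, 8, 9 → A = 12, 12, 12 ✓
(B=13, C=62): rows 5, 6 → A = 4, 4 ✓
(B=15, C=65): row 7 → A = 8 ✓
(B=20, C=62): row 10 → A = 5 ✓
(B=15, C=60): row 11 → A = 7 ✓
Every {B, C} value is associated with a single A value, so {B, C} → A holds.

Yes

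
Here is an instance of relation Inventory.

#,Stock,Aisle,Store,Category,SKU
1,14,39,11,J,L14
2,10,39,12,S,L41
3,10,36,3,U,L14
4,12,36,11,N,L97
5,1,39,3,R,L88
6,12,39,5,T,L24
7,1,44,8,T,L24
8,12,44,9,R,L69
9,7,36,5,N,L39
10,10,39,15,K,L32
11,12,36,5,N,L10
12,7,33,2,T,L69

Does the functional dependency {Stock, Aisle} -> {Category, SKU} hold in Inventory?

(Stock=14, Aisle=39): row 1 → {Category,SKU} = (J, L14) ✓
(Stock=10, Aisle=39): rows 2, 10 → {Category,SKU} takes values {(S, L41), (K, L32)} — violation
(Stock=10, Aisle=36): row 3 → {Category,SKU} = (U, L14) ✓
(Stock=12, Aisle=36): rows 4, 11 → {Category,SKU} takes values {(N, L97), (N, L10)} — violation
(Stock=1, Aisle=39): row 5 → {Category,SKU} = (R, L88) ✓
(Stock=12, Aisle=39): row 6 → {Category,SKU} = (T, L24) ✓
(Stock=1, Aisle=44): row 7 → {Category,SKU} = (T, L24) ✓
(Stock=12, Aisle=44): row 8 → {Category,SKU} = (R, L69) ✓
(Stock=7, Aisle=36): row 9 → {Category,SKU} = (N, L39) ✓
(Stock=7, Aisle=33): row 12 → {Category,SKU} = (T, L69) ✓
Two rows agree on {Stock, Aisle} but differ on {Category, SKU}, so {Stock, Aisle} -> {Category, SKU} does not hold.

No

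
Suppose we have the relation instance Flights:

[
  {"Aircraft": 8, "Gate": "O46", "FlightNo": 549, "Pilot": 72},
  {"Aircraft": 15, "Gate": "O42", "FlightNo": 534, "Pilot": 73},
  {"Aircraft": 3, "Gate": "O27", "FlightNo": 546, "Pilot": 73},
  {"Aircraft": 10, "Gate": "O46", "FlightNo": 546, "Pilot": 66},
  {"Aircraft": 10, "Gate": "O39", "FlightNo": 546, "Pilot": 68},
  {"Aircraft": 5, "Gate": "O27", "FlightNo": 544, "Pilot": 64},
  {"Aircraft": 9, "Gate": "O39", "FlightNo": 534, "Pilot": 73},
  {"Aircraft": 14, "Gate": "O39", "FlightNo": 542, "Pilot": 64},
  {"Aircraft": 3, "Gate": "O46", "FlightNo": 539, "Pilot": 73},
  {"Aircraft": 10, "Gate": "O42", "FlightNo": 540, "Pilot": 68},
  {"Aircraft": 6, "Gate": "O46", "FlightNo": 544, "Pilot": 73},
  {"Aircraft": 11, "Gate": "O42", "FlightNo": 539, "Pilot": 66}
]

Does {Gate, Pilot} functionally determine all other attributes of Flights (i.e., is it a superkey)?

No

Two distinct rows share (Gate=O46, Pilot=73), so {Gate, Pilot} does not determine every attribute — not a superkey.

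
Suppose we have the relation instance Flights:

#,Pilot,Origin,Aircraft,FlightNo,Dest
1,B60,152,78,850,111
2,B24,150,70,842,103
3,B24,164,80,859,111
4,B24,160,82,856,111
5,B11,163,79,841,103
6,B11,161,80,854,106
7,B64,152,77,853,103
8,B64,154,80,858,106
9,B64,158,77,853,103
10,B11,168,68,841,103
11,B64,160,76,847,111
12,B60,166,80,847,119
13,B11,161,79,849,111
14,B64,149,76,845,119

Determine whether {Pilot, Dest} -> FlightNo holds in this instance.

(Pilot=B60, Dest=111): row 1 → FlightNo = 850 ✓
(Pilot=B24, Dest=103): row 2 → FlightNo = 842 ✓
(Pilot=B24, Dest=111): rows 3, 4 → FlightNo takes values {859, 856} — violation
(Pilot=B11, Dest=103): rows 5, 10 → FlightNo = 841, 841 ✓
(Pilot=B11, Dest=106): row 6 → FlightNo = 854 ✓
(Pilot=B64, Dest=103): rows 7, 9 → FlightNo = 853, 853 ✓
(Pilot=B64, Dest=106): row 8 → FlightNo = 858 ✓
(Pilot=B64, Dest=111): row 11 → FlightNo = 847 ✓
(Pilot=B60, Dest=119): row 12 → FlightNo = 847 ✓
(Pilot=B11, Dest=111): row 13 → FlightNo = 849 ✓
(Pilot=B64, Dest=119): row 14 → FlightNo = 845 ✓
Two rows agree on {Pilot, Dest} but differ on FlightNo, so {Pilot, Dest} -> FlightNo does not hold.

No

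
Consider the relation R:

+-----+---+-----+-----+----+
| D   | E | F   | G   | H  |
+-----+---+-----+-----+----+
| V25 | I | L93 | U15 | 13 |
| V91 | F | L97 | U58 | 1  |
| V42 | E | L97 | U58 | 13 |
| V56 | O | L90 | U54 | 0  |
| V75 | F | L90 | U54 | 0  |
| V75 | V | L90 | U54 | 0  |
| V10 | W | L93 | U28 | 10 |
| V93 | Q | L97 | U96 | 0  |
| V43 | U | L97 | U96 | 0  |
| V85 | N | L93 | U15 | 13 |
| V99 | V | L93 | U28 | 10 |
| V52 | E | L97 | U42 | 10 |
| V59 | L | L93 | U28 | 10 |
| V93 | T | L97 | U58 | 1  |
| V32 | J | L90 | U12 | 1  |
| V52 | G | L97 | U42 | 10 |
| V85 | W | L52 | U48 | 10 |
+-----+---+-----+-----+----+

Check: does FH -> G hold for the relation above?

Yes

(F=L93, H=13): 2 rows → G = U15, U15 ✓
(F=L97, H=1): 2 rows → G = U58, U58 ✓
(F=L97, H=13): 1 row → G = U58 ✓
(F=L90, H=0): 3 rows → G = U54, U54, U54 ✓
(F=L93, H=10): 3 rows → G = U28, U28, U28 ✓
(F=L97, H=0): 2 rows → G = U96, U96 ✓
(F=L97, H=10): 2 rows → G = U42, U42 ✓
(F=L90, H=1): 1 row → G = U12 ✓
(F=L52, H=10): 1 row → G = U48 ✓
Every FH value is associated with a single G value, so FH -> G holds.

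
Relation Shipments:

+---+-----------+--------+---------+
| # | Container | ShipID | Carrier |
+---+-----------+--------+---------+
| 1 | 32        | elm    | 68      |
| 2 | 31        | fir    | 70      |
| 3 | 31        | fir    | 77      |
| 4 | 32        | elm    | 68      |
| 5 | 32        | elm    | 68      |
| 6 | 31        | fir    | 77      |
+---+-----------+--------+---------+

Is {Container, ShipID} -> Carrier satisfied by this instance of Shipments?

(Container=32, ShipID=elm): rows 1, 4, 5 → Carrier = 68, 68, 68 ✓
(Container=31, ShipID=fir): rows 2, 3, 6 → Carrier takes values {70, 77} — violation
Two rows agree on {Container, ShipID} but differ on Carrier, so {Container, ShipID} -> Carrier does not hold.

No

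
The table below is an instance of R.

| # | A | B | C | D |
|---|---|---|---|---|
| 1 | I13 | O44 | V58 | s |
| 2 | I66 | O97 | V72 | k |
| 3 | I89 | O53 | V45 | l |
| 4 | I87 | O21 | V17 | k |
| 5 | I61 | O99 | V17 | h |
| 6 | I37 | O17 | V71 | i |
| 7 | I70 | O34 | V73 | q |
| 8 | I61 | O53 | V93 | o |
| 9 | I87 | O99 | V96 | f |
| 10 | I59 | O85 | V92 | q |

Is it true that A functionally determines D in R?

No

A=I13: row 1 → D = s ✓
A=I66: row 2 → D = k ✓
A=I89: row 3 → D = l ✓
A=I87: rows 4, 9 → D takes values {k, f} — violation
A=I61: rows 5, 8 → D takes values {h, o} — violation
A=I37: row 6 → D = i ✓
A=I70: row 7 → D = q ✓
A=I59: row 10 → D = q ✓
Two rows agree on A but differ on D, so A → D does not hold.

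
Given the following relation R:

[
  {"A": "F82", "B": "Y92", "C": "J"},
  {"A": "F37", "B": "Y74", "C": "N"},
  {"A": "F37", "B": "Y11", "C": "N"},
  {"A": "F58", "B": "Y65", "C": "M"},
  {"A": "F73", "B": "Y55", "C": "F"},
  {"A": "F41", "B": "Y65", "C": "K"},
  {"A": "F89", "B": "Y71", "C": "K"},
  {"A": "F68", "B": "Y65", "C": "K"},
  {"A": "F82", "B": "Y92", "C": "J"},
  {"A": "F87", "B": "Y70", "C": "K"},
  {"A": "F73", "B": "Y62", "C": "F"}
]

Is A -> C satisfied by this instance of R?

Yes

A=F82: 2 rows → C = J, J ✓
A=F37: 2 rows → C = N, N ✓
A=F58: 1 row → C = M ✓
A=F73: 2 rows → C = F, F ✓
A=F41: 1 row → C = K ✓
A=F89: 1 row → C = K ✓
A=F68: 1 row → C = K ✓
A=F87: 1 row → C = K ✓
Every A value is associated with a single C value, so A -> C holds.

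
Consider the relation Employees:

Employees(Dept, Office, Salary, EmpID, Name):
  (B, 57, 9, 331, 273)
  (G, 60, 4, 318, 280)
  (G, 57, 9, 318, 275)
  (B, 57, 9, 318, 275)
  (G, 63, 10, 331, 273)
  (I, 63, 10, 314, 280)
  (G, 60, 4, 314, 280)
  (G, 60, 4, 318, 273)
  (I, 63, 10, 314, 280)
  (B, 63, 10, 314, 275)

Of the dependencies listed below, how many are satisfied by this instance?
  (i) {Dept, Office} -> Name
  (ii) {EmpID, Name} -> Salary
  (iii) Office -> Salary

1

(i) {Dept, Office} -> Name: (Dept=B, Office=57): 2 rows → Name takes values {273, 275} — violation; (Dept=G, Office=60): 3 rows → Name takes values {280, 273} — violation — fails.
(ii) {EmpID, Name} -> Salary: (EmpID=331, Name=273): 2 rows → Salary takes values {9, 10} — violation; (EmpID=314, Name=280): 3 rows → Salary takes values {10, 4} — violation — fails.
(iii) Office -> Salary: every LHS value maps to a single RHS value — holds.
1 of the 3 dependencies holds.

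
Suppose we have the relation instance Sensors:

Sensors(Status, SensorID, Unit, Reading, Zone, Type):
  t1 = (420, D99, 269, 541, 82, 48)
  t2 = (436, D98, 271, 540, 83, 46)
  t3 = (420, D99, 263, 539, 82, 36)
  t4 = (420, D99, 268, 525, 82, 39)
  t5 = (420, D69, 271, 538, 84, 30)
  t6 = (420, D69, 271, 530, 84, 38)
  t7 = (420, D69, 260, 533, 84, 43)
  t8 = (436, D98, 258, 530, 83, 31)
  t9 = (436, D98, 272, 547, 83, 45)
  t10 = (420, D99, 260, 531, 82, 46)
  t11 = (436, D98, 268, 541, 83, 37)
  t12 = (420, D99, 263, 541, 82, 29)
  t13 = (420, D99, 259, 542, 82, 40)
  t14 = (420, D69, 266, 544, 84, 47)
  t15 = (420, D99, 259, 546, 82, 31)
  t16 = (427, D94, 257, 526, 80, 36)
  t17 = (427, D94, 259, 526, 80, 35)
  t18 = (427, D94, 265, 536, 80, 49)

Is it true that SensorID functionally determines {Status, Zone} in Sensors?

SensorID=D99: rows 1, 3, 4, 10, 12, 13, 15 → {Status,Zone} = (420, 82), (420, 82), (420, 82), (420, 82), (420, 82), (420, 82), (420, 82) ✓
SensorID=D98: rows 2, 8, 9, 11 → {Status,Zone} = (436, 83), (436, 83), (436, 83), (436, 83) ✓
SensorID=D69: rows 5, 6, 7, 14 → {Status,Zone} = (420, 84), (420, 84), (420, 84), (420, 84) ✓
SensorID=D94: rows 16, 17, 18 → {Status,Zone} = (427, 80), (427, 80), (427, 80) ✓
Every SensorID value is associated with a single {Status, Zone} value, so SensorID → {Status, Zone} holds.

Yes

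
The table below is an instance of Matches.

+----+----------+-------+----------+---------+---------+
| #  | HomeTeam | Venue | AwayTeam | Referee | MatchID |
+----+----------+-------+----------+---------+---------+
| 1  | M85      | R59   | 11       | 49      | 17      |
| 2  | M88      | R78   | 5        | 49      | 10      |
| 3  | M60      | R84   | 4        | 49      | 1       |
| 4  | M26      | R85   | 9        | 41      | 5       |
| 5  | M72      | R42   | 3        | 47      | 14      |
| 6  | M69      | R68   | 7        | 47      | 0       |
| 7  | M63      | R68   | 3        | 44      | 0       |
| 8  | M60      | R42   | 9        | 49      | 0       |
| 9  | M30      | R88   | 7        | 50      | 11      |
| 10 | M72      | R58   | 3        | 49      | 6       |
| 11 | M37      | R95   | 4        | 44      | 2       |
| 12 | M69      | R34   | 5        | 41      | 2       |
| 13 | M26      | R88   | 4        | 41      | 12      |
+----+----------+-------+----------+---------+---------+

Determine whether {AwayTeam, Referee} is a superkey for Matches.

All 13 rows have distinct {AwayTeam, Referee} values, so {AwayTeam, Referee} → (all attributes) holds and {AwayTeam, Referee} is a superkey.

Yes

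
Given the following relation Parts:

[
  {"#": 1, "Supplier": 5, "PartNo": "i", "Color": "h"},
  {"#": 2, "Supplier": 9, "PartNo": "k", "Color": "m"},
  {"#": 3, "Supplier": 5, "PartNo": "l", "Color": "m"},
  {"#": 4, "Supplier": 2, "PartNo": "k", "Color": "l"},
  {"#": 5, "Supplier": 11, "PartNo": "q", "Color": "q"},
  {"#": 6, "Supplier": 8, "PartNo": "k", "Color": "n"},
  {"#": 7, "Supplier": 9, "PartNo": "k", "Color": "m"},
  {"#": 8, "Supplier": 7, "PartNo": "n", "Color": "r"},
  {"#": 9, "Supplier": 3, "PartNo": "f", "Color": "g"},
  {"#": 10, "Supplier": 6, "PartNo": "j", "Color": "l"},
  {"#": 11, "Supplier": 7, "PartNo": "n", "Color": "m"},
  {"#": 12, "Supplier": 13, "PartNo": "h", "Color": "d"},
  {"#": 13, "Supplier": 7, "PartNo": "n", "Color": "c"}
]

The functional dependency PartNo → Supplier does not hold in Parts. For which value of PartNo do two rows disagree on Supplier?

PartNo=i: row 1 → Supplier = 5 ✓
PartNo=k: rows 2, 4, 6, 7 → Supplier takes values {9, 2, 8} — violation
PartNo=l: row 3 → Supplier = 5 ✓
PartNo=q: row 5 → Supplier = 11 ✓
PartNo=n: rows 8, 11, 13 → Supplier = 7, 7, 7 ✓
PartNo=f: row 9 → Supplier = 3 ✓
PartNo=j: row 10 → Supplier = 6 ✓
PartNo=h: row 12 → Supplier = 13 ✓
The only PartNo value with inconsistent Supplier is PartNo=k.

k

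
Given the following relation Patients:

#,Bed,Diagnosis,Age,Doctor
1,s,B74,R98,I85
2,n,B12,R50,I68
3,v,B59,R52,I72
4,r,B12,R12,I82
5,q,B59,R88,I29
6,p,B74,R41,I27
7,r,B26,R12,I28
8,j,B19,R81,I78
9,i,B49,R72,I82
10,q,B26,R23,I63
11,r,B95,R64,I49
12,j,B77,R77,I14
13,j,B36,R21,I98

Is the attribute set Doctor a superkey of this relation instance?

No

Rows 4 and 9 have the same Doctor value Doctor=I82 but are distinct tuples, so Doctor does not determine every attribute — not a superkey.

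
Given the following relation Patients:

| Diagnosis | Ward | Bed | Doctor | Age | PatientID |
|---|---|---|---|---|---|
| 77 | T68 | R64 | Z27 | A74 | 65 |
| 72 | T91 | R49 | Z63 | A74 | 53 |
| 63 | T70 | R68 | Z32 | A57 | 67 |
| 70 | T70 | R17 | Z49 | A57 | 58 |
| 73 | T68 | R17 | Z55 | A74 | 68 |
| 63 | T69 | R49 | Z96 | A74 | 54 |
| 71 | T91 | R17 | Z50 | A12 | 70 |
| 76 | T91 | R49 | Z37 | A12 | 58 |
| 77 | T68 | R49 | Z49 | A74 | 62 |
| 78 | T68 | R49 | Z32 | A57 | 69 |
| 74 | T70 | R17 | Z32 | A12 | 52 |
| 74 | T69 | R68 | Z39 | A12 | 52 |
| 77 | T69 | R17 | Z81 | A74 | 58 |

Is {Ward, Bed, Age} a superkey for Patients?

Yes

All 13 rows have distinct {Ward, Bed, Age} values, so {Ward, Bed, Age} → (all attributes) holds and {Ward, Bed, Age} is a superkey.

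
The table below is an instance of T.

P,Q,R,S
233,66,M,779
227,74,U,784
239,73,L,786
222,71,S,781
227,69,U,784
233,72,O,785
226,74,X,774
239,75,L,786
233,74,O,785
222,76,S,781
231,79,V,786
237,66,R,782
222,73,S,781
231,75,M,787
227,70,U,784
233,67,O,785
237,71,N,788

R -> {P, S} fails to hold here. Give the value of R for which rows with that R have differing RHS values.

R=M: 2 rows → {P,S} takes values {(233, 779), (231, 787)} — violation
R=U: 3 rows → {P,S} = (227, 784), (227, 784), (227, 784) ✓
R=L: 2 rows → {P,S} = (239, 786), (239, 786) ✓
R=S: 3 rows → {P,S} = (222, 781), (222, 781), (222, 781) ✓
R=O: 3 rows → {P,S} = (233, 785), (233, 785), (233, 785) ✓
R=X: 1 row → {P,S} = (226, 774) ✓
R=V: 1 row → {P,S} = (231, 786) ✓
R=R: 1 row → {P,S} = (237, 782) ✓
R=N: 1 row → {P,S} = (237, 788) ✓
The only R value with inconsistent RHS is R=M.

M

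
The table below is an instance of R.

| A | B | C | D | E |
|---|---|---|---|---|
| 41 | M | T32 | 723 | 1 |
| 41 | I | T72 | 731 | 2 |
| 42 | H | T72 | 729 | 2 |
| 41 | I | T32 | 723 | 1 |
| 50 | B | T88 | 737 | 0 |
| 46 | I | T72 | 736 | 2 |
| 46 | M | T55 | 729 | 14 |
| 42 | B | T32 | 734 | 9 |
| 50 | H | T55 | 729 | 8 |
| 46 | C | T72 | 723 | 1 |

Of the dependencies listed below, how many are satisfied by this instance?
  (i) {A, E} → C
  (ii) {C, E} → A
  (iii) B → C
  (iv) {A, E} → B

(i) {A, E} → C: every LHS value maps to a single RHS value — holds.
(ii) {C, E} → A: (C=T72, E=2): 3 rows → A takes values {41, 42, 46} — violation — fails.
(iii) B → C: B=M: 2 rows → C takes values {T32, T55} — violation; B=I: 3 rows → C takes values {T72, T32} — violation; B=H: 2 rows → C takes values {T72, T55} — violation; B=B: 2 rows → C takes values {T88, T32} — violation — fails.
(iv) {A, E} → B: (A=41, E=1): 2 rows → B takes values {M, I} — violation — fails.
1 of the 4 dependencies holds.

1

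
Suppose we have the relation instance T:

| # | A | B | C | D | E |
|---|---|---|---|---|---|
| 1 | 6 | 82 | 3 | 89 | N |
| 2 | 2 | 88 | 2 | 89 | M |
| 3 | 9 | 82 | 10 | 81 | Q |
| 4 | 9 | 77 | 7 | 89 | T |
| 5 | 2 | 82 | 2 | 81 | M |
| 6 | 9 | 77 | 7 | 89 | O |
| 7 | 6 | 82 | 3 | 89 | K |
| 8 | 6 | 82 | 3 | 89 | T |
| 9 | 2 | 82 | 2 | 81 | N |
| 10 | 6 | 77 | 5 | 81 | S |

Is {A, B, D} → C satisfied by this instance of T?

Yes

(A=6, B=82, D=89): rows 1, 7, 8 → C = 3, 3, 3 ✓
(A=2, B=88, D=89): row 2 → C = 2 ✓
(A=9, B=82, D=81): row 3 → C = 10 ✓
(A=9, B=77, D=89): rows 4, 6 → C = 7, 7 ✓
(A=2, B=82, D=81): rows 5, 9 → C = 2, 2 ✓
(A=6, B=77, D=81): row 10 → C = 5 ✓
Every {A, B, D} value is associated with a single C value, so {A, B, D} → C holds.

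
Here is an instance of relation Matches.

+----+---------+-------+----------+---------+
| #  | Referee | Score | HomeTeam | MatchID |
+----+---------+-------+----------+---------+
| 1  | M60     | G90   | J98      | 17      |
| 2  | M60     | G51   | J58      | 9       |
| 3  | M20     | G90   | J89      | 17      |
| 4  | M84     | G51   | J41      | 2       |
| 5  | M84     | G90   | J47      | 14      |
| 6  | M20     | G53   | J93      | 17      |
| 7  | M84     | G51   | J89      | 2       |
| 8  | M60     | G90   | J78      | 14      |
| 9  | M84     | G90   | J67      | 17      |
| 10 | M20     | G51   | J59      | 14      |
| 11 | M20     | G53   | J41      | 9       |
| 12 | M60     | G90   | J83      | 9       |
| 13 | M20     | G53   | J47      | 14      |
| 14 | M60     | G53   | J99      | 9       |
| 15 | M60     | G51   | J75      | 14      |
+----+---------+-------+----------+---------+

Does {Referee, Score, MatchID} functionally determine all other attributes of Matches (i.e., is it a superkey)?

Rows 4 and 7 have the same {Referee, Score, MatchID} value (Referee=M84, Score=G51, MatchID=2) but are distinct tuples, so {Referee, Score, MatchID} does not determine every attribute — not a superkey.

No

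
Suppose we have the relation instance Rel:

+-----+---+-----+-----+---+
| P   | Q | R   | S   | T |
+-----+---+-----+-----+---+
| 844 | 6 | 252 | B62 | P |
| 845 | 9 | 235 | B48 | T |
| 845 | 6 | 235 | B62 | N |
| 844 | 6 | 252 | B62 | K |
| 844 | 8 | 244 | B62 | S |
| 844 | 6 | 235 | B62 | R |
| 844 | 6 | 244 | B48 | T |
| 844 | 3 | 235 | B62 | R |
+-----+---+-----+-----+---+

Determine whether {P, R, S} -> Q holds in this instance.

No

(P=844, R=252, S=B62): 2 rows → Q = 6, 6 ✓
(P=845, R=235, S=B48): 1 row → Q = 9 ✓
(P=845, R=235, S=B62): 1 row → Q = 6 ✓
(P=844, R=244, S=B62): 1 row → Q = 8 ✓
(P=844, R=235, S=B62): 2 rows → Q takes values {6, 3} — violation
(P=844, R=244, S=B48): 1 row → Q = 6 ✓
Two rows agree on {P, R, S} but differ on Q, so {P, R, S} -> Q does not hold.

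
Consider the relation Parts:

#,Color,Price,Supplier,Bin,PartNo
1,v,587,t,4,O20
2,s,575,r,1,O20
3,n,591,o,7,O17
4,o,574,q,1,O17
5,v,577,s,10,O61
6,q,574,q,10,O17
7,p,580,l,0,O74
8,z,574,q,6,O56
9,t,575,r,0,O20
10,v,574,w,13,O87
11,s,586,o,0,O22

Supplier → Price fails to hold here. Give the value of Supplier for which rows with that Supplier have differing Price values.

o

Supplier=t: row 1 → Price = 587 ✓
Supplier=r: rows 2, 9 → Price = 575, 575 ✓
Supplier=o: rows 3, 11 → Price takes values {591, 586} — violation
Supplier=q: rows 4, 6, 8 → Price = 574, 574, 574 ✓
Supplier=s: row 5 → Price = 577 ✓
Supplier=l: row 7 → Price = 580 ✓
Supplier=w: row 10 → Price = 574 ✓
The only Supplier value with inconsistent Price is Supplier=o.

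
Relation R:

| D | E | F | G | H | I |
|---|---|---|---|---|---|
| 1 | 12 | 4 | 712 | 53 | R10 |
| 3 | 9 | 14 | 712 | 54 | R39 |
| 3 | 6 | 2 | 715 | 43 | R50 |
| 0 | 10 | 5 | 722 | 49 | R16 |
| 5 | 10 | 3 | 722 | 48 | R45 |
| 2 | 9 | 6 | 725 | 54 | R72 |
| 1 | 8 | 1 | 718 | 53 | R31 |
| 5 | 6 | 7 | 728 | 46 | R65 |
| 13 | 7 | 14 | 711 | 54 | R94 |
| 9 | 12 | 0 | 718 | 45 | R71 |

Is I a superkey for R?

All 10 rows have distinct I values, so I → (all attributes) holds and I is a superkey.

Yes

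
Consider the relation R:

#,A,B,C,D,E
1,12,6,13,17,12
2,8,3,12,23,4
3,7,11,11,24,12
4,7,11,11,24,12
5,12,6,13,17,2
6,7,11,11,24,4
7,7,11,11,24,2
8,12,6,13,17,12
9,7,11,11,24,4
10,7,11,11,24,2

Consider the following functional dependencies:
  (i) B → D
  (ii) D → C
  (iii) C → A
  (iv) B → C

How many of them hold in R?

(i) B → D: every LHS value maps to a single RHS value — holds.
(ii) D → C: every LHS value maps to a single RHS value — holds.
(iii) C → A: every LHS value maps to a single RHS value — holds.
(iv) B → C: every LHS value maps to a single RHS value — holds.
4 of the 4 dependencies hold.

4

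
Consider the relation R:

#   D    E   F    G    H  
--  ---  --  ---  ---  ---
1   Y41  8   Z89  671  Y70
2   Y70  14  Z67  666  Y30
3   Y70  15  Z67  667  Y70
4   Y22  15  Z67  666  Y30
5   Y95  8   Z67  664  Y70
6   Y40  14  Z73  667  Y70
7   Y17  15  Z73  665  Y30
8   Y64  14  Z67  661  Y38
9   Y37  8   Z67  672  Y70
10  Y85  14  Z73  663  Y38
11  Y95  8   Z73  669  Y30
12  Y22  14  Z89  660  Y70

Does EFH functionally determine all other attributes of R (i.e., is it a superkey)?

Rows 5 and 9 have the same EFH value (E=8, F=Z67, H=Y70) but are distinct tuples, so EFH does not determine every attribute — not a superkey.

No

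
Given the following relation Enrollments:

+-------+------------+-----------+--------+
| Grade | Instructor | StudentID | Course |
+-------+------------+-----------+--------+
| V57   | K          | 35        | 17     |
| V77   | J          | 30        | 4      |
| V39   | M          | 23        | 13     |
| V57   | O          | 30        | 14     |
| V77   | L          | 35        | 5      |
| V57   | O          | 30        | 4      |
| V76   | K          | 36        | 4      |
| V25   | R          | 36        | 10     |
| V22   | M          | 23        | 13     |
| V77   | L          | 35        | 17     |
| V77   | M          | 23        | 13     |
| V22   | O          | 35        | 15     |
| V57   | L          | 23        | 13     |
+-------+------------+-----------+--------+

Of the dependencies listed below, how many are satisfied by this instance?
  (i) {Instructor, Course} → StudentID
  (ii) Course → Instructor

1

(i) {Instructor, Course} → StudentID: every LHS value maps to a single RHS value — holds.
(ii) Course → Instructor: Course=17: 2 rows → Instructor takes values {K, L} — violation; Course=4: 3 rows → Instructor takes values {J, O, K} — violation; Course=13: 4 rows → Instructor takes values {M, L} — violation — fails.
1 of the 2 dependencies holds.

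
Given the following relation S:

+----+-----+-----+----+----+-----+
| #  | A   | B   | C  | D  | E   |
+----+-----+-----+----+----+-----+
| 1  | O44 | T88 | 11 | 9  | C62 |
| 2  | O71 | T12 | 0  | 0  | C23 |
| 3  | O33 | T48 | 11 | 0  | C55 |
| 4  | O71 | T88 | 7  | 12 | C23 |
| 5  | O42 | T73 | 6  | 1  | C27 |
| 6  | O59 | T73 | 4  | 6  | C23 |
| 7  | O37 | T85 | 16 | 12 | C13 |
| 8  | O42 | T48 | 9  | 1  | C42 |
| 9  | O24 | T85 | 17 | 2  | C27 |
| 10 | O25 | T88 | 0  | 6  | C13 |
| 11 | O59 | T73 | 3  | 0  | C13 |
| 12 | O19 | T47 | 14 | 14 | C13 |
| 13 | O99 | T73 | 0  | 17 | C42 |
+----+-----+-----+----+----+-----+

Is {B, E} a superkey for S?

Yes

All 13 rows have distinct {B, E} values, so {B, E} → (all attributes) holds and {B, E} is a superkey.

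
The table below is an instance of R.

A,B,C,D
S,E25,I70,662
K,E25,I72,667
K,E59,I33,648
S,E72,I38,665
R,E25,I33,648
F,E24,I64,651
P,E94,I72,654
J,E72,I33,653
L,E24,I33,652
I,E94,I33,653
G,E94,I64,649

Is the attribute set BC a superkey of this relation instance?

Yes

All 11 rows have distinct BC values, so BC → (all attributes) holds and BC is a superkey.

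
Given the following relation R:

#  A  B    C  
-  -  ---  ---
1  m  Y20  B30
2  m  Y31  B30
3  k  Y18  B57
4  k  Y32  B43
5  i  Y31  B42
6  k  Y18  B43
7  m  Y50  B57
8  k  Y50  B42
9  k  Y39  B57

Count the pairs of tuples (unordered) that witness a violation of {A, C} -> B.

3

(A=m, C=B30): violating pairs (1,2) — 1 pair.
(A=k, C=B57): violating pairs (3,9) — 1 pair.
(A=k, C=B43): violating pairs (4,6) — 1 pair.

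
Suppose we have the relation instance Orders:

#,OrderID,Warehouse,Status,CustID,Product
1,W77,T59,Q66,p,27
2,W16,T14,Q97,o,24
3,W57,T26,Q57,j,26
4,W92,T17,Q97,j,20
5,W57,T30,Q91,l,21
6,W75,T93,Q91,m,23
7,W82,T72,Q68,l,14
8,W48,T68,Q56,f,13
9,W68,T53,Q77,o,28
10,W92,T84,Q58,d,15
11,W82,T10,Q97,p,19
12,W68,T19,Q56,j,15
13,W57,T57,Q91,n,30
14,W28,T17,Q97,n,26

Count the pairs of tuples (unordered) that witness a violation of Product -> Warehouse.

Product=26: violating pairs (3,14) — 1 pair.
Product=15: violating pairs (10,12) — 1 pair.

2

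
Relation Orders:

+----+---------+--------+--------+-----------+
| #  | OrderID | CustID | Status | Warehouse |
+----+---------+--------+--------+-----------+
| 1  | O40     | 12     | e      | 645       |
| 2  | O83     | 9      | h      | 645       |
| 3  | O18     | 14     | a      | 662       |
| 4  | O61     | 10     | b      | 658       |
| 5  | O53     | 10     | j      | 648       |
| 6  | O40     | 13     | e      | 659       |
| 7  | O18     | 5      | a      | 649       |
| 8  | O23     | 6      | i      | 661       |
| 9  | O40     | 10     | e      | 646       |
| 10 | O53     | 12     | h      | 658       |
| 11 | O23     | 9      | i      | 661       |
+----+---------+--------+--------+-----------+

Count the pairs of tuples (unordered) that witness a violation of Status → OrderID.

1

Status=e: all 3 rows agree on OrderID — 0 pairs.
Status=h: violating pairs (2,10) — 1 pair.
Status=a: all 2 rows agree on OrderID — 0 pairs.
Status=i: all 2 rows agree on OrderID — 0 pairs.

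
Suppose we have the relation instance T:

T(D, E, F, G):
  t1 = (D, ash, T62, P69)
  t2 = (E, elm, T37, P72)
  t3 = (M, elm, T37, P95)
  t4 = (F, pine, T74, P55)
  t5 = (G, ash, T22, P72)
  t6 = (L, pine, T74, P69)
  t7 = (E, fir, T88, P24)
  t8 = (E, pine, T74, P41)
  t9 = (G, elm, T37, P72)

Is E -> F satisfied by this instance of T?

E=ash: rows 1, 5 → F takes values {T62, T22} — violation
E=elm: rows 2, 3, 9 → F = T37, T37, T37 ✓
E=pine: rows 4, 6, 8 → F = T74, T74, T74 ✓
E=fir: row 7 → F = T88 ✓
Two rows agree on E but differ on F, so E -> F does not hold.

No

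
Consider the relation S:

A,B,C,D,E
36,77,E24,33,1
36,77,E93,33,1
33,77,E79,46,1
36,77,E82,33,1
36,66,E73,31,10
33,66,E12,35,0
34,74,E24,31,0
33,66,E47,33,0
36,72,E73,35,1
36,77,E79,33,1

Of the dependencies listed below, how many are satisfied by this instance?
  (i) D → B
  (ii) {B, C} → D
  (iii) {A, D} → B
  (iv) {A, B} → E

(i) D → B: D=33: 5 rows → B takes values {77, 66} — violation; D=31: 2 rows → B takes values {66, 74} — violation; D=35: 2 rows → B takes values {66, 72} — violation — fails.
(ii) {B, C} → D: (B=77, C=E79): 2 rows → D takes values {46, 33} — violation — fails.
(iii) {A, D} → B: every LHS value maps to a single RHS value — holds.
(iv) {A, B} → E: every LHS value maps to a single RHS value — holds.
2 of the 4 dependencies hold.

2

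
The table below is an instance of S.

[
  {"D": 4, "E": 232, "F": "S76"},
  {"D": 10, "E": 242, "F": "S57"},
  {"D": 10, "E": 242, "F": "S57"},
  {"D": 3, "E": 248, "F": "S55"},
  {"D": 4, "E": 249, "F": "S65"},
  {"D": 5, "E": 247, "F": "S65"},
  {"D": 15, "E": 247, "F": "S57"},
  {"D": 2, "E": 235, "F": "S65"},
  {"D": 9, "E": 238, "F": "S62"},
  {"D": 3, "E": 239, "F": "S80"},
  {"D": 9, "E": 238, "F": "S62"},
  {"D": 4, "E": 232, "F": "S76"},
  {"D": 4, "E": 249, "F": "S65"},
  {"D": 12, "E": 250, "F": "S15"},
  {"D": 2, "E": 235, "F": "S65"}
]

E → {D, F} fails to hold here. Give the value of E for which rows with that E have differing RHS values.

247

E=232: 2 rows → {D,F} = (4, S76), (4, S76) ✓
E=242: 2 rows → {D,F} = (10, S57), (10, S57) ✓
E=248: 1 row → {D,F} = (3, S55) ✓
E=249: 2 rows → {D,F} = (4, S65), (4, S65) ✓
E=247: 2 rows → {D,F} takes values {(5, S65), (15, S57)} — violation
E=235: 2 rows → {D,F} = (2, S65), (2, S65) ✓
E=238: 2 rows → {D,F} = (9, S62), (9, S62) ✓
E=239: 1 row → {D,F} = (3, S80) ✓
E=250: 1 row → {D,F} = (12, S15) ✓
The only E value with inconsistent RHS is E=247.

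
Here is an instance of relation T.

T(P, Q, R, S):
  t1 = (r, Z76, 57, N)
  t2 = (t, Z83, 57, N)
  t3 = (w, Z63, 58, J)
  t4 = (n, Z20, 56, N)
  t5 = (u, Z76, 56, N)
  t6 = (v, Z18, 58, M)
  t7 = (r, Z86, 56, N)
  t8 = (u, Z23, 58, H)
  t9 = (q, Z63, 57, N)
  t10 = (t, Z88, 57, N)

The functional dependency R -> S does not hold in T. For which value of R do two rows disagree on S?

58

R=57: rows 1, 2, 9, 10 → S = N, N, N, N ✓
R=58: rows 3, 6, 8 → S takes values {J, M, H} — violation
R=56: rows 4, 5, 7 → S = N, N, N ✓
The only R value with inconsistent S is R=58.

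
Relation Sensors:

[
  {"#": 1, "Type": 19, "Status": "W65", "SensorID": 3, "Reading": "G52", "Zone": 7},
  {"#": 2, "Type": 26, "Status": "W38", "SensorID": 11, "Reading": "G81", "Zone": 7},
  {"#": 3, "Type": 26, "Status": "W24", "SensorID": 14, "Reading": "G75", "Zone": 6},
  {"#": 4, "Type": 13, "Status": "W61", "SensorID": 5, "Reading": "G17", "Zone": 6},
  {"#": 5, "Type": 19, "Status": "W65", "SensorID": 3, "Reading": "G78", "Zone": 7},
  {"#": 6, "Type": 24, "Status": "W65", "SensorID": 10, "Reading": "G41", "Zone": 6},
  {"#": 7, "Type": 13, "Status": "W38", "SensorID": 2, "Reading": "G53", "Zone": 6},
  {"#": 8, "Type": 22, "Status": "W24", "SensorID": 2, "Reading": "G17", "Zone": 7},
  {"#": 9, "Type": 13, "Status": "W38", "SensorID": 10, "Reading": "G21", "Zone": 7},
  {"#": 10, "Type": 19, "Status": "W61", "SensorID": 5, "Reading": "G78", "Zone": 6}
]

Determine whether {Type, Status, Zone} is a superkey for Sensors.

No

Rows 1 and 5 have the same {Type, Status, Zone} value (Type=19, Status=W65, Zone=7) but are distinct tuples, so {Type, Status, Zone} does not determine every attribute — not a superkey.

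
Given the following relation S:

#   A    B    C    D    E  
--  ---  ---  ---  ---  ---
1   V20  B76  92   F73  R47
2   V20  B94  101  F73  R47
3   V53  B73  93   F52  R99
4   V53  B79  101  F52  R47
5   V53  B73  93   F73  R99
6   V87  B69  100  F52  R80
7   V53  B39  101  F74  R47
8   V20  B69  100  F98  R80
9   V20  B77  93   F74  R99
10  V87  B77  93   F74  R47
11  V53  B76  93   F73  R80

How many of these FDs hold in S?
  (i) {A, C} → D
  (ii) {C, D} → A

0

(i) {A, C} → D: (A=V53, C=93): rows 3, 5, 11 → D takes values {F52, F73} — violation; (A=V53, C=101): rows 4, 7 → D takes values {F52, F74} — violation — fails.
(ii) {C, D} → A: (C=93, D=F74): rows 9, 10 → A takes values {V20, V87} — violation — fails.
None of the 2 dependencies hold.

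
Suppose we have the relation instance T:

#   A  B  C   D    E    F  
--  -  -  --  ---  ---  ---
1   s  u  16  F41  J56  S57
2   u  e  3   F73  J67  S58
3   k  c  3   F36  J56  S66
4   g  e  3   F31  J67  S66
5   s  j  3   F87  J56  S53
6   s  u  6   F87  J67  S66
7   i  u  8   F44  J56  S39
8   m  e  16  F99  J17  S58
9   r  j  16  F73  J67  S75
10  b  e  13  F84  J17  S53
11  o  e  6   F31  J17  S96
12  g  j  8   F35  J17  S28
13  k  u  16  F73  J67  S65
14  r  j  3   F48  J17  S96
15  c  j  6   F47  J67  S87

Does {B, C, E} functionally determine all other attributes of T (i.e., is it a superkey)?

No

Rows 2 and 4 have the same {B, C, E} value (B=e, C=3, E=J67) but are distinct tuples, so {B, C, E} does not determine every attribute — not a superkey.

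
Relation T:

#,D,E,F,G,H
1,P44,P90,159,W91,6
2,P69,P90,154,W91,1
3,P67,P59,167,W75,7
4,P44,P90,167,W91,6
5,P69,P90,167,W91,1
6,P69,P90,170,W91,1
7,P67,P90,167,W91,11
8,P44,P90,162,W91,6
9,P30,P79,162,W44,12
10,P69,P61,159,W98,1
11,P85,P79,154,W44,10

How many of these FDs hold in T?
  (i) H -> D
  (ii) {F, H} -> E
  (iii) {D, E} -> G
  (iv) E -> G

(i) H -> D: every LHS value maps to a single RHS value — holds.
(ii) {F, H} -> E: every LHS value maps to a single RHS value — holds.
(iii) {D, E} -> G: every LHS value maps to a single RHS value — holds.
(iv) E -> G: every LHS value maps to a single RHS value — holds.
4 of the 4 dependencies hold.

4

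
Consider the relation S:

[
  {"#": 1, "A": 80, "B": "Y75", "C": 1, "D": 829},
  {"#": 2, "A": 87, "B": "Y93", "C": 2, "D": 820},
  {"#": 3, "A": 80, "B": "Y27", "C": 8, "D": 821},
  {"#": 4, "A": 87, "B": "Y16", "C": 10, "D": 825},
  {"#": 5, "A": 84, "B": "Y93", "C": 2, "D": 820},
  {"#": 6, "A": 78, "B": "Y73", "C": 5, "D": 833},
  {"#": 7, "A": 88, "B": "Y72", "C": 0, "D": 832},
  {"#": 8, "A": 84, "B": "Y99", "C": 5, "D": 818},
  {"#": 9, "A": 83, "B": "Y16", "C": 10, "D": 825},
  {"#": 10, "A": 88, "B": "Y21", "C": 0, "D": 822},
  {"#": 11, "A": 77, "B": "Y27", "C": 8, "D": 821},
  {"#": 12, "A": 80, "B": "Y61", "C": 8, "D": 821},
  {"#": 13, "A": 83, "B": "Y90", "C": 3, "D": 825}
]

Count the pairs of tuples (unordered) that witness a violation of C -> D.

2

C=2: all 2 rows agree on D — 0 pairs.
C=8: all 3 rows agree on D — 0 pairs.
C=10: all 2 rows agree on D — 0 pairs.
C=5: violating pairs (6,8) — 1 pair.
C=0: violating pairs (7,10) — 1 pair.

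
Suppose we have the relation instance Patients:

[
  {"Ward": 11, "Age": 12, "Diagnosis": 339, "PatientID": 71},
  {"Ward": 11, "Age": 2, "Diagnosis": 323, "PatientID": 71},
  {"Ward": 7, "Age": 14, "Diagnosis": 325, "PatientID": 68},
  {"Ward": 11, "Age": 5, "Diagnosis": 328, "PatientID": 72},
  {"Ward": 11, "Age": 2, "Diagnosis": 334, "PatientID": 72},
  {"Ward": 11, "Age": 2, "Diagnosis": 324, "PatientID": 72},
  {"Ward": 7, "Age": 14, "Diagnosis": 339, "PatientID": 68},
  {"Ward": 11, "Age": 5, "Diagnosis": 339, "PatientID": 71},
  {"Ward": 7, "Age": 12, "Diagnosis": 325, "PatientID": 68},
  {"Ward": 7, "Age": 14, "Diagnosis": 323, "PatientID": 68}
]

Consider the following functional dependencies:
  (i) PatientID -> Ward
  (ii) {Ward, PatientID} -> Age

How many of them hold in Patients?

1

(i) PatientID -> Ward: every LHS value maps to a single RHS value — holds.
(ii) {Ward, PatientID} -> Age: (Ward=11, PatientID=71): 3 rows → Age takes values {12, 2, 5} — violation; (Ward=7, PatientID=68): 4 rows → Age takes values {14, 12} — violation; (Ward=11, PatientID=72): 3 rows → Age takes values {5, 2} — violation — fails.
1 of the 2 dependencies holds.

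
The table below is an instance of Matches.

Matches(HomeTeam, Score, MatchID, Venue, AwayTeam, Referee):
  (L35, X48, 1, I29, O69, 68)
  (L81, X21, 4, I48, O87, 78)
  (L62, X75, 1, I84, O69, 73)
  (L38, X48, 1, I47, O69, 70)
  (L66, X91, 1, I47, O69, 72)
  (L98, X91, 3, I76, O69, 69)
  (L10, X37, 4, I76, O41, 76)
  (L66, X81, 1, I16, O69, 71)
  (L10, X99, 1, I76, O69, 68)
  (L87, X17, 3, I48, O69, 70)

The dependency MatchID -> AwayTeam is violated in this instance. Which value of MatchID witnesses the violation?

MatchID=1: 6 rows → AwayTeam = O69, O69, O69, O69, O69, O69 ✓
MatchID=4: 2 rows → AwayTeam takes values {O87, O41} — violation
MatchID=3: 2 rows → AwayTeam = O69, O69 ✓
The only MatchID value with inconsistent AwayTeam is MatchID=4.

4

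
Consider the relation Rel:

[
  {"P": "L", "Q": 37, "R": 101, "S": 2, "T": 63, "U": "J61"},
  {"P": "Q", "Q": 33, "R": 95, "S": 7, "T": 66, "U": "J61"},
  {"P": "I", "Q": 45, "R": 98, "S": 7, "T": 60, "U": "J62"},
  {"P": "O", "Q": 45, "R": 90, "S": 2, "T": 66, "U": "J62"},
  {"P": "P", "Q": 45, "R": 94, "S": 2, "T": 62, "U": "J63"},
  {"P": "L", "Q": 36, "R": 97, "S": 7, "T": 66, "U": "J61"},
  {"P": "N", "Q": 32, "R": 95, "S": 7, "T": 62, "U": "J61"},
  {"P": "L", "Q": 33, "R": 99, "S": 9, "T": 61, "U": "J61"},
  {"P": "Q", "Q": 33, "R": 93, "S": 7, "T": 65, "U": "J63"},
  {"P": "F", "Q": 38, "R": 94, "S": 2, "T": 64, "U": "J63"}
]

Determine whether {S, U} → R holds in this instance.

No

(S=2, U=J61): 1 row → R = 101 ✓
(S=7, U=J61): 3 rows → R takes values {95, 97} — violation
(S=7, U=J62): 1 row → R = 98 ✓
(S=2, U=J62): 1 row → R = 90 ✓
(S=2, U=J63): 2 rows → R = 94, 94 ✓
(S=9, U=J61): 1 row → R = 99 ✓
(S=7, U=J63): 1 row → R = 93 ✓
Two rows agree on {S, U} but differ on R, so {S, U} → R does not hold.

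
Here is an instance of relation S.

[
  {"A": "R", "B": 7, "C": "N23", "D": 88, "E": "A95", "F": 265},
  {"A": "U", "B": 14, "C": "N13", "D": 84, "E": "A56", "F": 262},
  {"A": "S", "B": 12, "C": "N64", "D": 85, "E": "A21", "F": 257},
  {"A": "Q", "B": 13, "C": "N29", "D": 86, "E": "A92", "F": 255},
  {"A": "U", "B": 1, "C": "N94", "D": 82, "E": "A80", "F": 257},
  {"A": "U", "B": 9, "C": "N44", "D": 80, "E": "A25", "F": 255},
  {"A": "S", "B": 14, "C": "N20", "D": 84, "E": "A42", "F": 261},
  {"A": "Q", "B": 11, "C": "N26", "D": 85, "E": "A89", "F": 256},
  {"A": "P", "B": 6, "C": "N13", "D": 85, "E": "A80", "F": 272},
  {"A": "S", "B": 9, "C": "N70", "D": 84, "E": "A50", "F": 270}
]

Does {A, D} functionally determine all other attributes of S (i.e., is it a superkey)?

No

Two distinct rows share (A=S, D=84), so {A, D} does not determine every attribute — not a superkey.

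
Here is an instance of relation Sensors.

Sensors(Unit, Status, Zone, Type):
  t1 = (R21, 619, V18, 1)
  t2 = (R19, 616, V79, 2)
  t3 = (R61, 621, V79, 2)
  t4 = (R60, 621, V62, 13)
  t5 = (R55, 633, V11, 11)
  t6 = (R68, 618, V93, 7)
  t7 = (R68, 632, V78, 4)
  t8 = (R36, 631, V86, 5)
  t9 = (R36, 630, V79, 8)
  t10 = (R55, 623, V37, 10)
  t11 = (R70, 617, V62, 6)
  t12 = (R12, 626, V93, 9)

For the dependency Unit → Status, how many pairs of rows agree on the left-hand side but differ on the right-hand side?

3

Unit=R55: violating pairs (5,10) — 1 pair.
Unit=R68: violating pairs (6,7) — 1 pair.
Unit=R36: violating pairs (8,9) — 1 pair.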